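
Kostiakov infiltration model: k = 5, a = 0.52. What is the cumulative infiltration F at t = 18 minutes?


F = k * t^a = 5 * 18^0.52
F = 5 * 4.495124

22.4756 mm


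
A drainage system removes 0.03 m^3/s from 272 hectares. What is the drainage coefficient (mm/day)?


DC = Q * 86400 / (A * 10000) * 1000
DC = 0.03 * 86400 / (272 * 10000) * 1000
DC = 2592000.0000 / 2720000

0.9529 mm/day


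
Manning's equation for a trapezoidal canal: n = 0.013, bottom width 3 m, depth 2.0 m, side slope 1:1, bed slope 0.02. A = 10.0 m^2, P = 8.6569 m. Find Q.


R = A/P = 10.0/8.6569 = 1.155148
Q = (1/0.013) * 10.0 * 1.155148^(2/3) * 0.02^0.5

119.7650 m^3/s


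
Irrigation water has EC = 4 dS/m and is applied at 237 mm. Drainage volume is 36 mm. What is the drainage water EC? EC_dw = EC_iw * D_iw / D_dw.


EC_dw = EC_iw * D_iw / D_dw
EC_dw = 4 * 237 / 36
EC_dw = 948 / 36

26.3333 dS/m


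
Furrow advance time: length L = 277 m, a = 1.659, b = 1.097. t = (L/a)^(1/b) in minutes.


t = (L/a)^(1/b)
t = (277/1.659)^(1/1.097)
t = 166.968053^(1/1.097)

106.1944 min


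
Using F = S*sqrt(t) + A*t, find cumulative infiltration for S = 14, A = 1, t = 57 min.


F = S*sqrt(t) + A*t
F = 14*sqrt(57) + 1*57
F = 14*7.549834 + 57

162.6977 mm


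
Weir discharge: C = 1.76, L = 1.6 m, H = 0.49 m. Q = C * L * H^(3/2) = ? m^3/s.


Q = C * L * H^(3/2) = 1.76 * 1.6 * 0.49^1.5 = 1.76 * 1.6 * 0.343000

0.9659 m^3/s


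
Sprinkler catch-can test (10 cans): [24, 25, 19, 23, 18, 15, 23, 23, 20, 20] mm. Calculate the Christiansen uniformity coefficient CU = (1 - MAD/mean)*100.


mean = 21.000000 mm
MAD = 2.600000 mm
CU = (1 - 2.600000/21.000000)*100

87.6190 %


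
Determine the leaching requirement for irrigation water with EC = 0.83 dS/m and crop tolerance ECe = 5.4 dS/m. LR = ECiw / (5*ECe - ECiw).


LR = ECiw / (5*ECe - ECiw)
LR = 0.83 / (5*5.4 - 0.83)
LR = 0.83 / 26.1700

0.0317


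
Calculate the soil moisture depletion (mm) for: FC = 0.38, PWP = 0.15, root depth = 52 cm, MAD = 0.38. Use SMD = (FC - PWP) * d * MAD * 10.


SMD = (FC - PWP) * d * MAD * 10
SMD = (0.38 - 0.15) * 52 * 0.38 * 10
SMD = 0.2300 * 52 * 0.38 * 10

45.4480 mm


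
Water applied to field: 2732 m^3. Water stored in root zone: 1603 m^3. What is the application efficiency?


Ea = V_root / V_field * 100 = 1603 / 2732 * 100 = 58.6750%

58.6750 %


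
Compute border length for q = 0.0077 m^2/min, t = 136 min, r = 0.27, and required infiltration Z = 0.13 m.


L = q*t/((1+r)*Z)
L = 0.0077*136/((1+0.27)*0.13)
L = 1.0472/0.1651

6.3428 m


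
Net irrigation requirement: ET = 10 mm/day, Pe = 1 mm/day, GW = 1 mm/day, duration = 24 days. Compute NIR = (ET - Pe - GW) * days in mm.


Daily deficit = ET - Pe - GW = 10 - 1 - 1 = 8 mm/day
NIR = 8 * 24 = 192 mm

192.0000 mm


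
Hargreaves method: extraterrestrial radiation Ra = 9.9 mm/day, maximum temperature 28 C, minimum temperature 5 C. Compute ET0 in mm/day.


Tmean = (Tmax + Tmin)/2 = (28 + 5)/2 = 16.5
ET0 = 0.0023 * 9.9 * (16.5 + 17.8) * sqrt(28 - 5)
ET0 = 0.0023 * 9.9 * 34.3 * 4.795832

3.7456 mm/day


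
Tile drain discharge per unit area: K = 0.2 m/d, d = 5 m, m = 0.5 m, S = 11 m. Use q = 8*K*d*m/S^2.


q = 8*K*d*m/S^2
q = 8*0.2*5*0.5/11^2
q = 4.0000 / 121

0.0331 m/d


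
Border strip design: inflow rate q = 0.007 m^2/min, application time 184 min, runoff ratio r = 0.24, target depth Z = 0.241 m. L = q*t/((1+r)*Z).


L = q*t/((1+r)*Z)
L = 0.007*184/((1+0.24)*0.241)
L = 1.288/0.29884

4.3100 m


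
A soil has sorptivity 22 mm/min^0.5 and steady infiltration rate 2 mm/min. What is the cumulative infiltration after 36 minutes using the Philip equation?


F = S*sqrt(t) + A*t
F = 22*sqrt(36) + 2*36
F = 22*6.000000 + 72

204.0000 mm


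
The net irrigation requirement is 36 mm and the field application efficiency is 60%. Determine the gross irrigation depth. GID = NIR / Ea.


Ea = 60% = 0.6
GID = NIR / Ea = 36 / 0.6 = 60.0000 mm

60.0000 mm


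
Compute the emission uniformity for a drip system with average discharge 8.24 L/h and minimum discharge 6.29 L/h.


EU = (q_min/q_avg)*100 = (6.29/8.24)*100 = 76.3350%

76.3350 %


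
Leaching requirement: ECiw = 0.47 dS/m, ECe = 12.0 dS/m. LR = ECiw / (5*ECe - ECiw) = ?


LR = ECiw / (5*ECe - ECiw)
LR = 0.47 / (5*12.0 - 0.47)
LR = 0.47 / 59.5300

0.0079


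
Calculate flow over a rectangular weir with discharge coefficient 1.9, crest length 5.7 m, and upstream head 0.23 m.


Q = C * L * H^(3/2) = 1.9 * 5.7 * 0.23^1.5 = 1.9 * 5.7 * 0.110304

1.1946 m^3/s


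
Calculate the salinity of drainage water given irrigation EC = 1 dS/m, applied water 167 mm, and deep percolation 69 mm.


EC_dw = EC_iw * D_iw / D_dw
EC_dw = 1 * 167 / 69
EC_dw = 167 / 69

2.4203 dS/m


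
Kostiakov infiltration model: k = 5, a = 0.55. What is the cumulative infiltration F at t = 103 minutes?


F = k * t^a = 5 * 103^0.55
F = 5 * 12.795595

63.9780 mm


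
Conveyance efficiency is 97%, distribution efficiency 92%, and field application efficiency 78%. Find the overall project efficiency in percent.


Ec = 0.97, Eb = 0.92, Ea = 0.78
E = 0.97 * 0.92 * 0.78 * 100 = 69.6072%

69.6072 %


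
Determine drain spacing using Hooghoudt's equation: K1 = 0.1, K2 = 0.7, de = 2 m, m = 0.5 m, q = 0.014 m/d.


S^2 = 8*K2*de*m/q + 4*K1*m^2/q
S^2 = 8*0.7*2*0.5/0.014 + 4*0.1*0.5^2/0.014
S = sqrt(407.1429)

20.1778 m


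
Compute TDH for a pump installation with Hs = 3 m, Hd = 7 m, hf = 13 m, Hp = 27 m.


TDH = Hs + Hd + hf + Hp = 3 + 7 + 13 + 27 = 50

50 m


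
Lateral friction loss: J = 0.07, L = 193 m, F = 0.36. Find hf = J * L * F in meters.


hf = J * L * F = 0.07 * 193 * 0.36 = 4.8636 m

4.8636 m


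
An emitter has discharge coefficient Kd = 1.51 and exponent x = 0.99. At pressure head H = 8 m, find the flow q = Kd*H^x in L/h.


q = Kd * H^x = 1.51 * 8^0.99 = 1.51 * 7.835362

11.8314 L/h


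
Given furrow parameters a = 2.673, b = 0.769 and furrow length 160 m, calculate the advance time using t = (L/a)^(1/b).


t = (L/a)^(1/b)
t = (160/2.673)^(1/0.769)
t = 59.857838^(1/0.769)

204.6212 min


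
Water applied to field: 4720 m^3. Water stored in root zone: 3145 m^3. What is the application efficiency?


Ea = V_root / V_field * 100 = 3145 / 4720 * 100 = 66.6314%

66.6314 %


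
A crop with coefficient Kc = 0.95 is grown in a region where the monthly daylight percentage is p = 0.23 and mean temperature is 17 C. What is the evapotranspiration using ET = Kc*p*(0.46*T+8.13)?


ET = Kc * p * (0.46*T + 8.13)
ET = 0.95 * 0.23 * (0.46*17 + 8.13)
ET = 0.95 * 0.23 * 15.9500

3.4851 mm/day


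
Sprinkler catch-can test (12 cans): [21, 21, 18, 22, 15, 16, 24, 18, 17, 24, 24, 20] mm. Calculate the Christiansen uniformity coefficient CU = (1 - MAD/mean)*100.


mean = 20.000000 mm
MAD = 2.666667 mm
CU = (1 - 2.666667/20.000000)*100

86.6667 %


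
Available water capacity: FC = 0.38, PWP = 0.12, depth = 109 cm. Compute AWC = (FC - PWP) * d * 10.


AWC = (FC - PWP) * d * 10
AWC = (0.38 - 0.12) * 109 * 10
AWC = 0.2600 * 109 * 10

283.4000 mm


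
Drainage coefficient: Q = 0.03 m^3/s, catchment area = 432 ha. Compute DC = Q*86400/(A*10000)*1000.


DC = Q * 86400 / (A * 10000) * 1000
DC = 0.03 * 86400 / (432 * 10000) * 1000
DC = 2592000.0000 / 4320000

0.6000 mm/day


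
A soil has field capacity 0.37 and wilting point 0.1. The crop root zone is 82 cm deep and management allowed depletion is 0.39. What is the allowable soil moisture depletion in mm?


SMD = (FC - PWP) * d * MAD * 10
SMD = (0.37 - 0.1) * 82 * 0.39 * 10
SMD = 0.2700 * 82 * 0.39 * 10

86.3460 mm


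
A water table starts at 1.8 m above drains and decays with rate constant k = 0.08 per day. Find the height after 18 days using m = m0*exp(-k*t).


m = m0 * exp(-k*t)
m = 1.8 * exp(-0.08 * 18)
m = 1.8 * exp(-1.4400)

0.4265 m


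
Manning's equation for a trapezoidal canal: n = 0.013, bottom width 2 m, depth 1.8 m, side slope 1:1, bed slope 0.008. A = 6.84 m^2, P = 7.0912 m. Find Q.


R = A/P = 6.84/7.0912 = 0.964576
Q = (1/0.013) * 6.84 * 0.964576^(2/3) * 0.008^0.5

45.9426 m^3/s


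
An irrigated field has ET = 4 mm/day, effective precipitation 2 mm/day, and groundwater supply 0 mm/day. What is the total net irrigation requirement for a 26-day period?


Daily deficit = ET - Pe - GW = 4 - 2 - 0 = 2 mm/day
NIR = 2 * 26 = 52 mm

52.0000 mm


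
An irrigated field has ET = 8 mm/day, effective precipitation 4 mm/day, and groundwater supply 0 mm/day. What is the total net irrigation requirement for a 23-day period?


Daily deficit = ET - Pe - GW = 8 - 4 - 0 = 4 mm/day
NIR = 4 * 23 = 92 mm

92.0000 mm


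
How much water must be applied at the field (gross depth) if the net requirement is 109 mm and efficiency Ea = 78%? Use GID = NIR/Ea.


Ea = 78% = 0.78
GID = NIR / Ea = 109 / 0.78 = 139.7436 mm

139.7436 mm


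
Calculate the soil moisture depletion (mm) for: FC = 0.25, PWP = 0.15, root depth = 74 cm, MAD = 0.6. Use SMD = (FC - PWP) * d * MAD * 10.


SMD = (FC - PWP) * d * MAD * 10
SMD = (0.25 - 0.15) * 74 * 0.6 * 10
SMD = 0.1000 * 74 * 0.6 * 10

44.4000 mm


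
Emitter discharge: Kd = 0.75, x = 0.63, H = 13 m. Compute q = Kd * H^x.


q = Kd * H^x = 0.75 * 13^0.63 = 0.75 * 5.032506

3.7744 L/h


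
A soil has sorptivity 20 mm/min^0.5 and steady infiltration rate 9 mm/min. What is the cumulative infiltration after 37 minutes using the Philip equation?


F = S*sqrt(t) + A*t
F = 20*sqrt(37) + 9*37
F = 20*6.082763 + 333

454.6553 mm


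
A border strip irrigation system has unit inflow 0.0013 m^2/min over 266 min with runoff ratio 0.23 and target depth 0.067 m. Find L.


L = q*t/((1+r)*Z)
L = 0.0013*266/((1+0.23)*0.067)
L = 0.3458/0.08241

4.1961 m


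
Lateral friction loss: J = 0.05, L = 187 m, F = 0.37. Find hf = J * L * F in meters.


hf = J * L * F = 0.05 * 187 * 0.37 = 3.4595 m

3.4595 m


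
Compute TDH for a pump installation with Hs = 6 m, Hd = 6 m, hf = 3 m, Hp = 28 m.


TDH = Hs + Hd + hf + Hp = 6 + 6 + 3 + 28 = 43

43 m


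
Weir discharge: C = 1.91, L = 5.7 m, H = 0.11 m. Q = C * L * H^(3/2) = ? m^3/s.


Q = C * L * H^(3/2) = 1.91 * 5.7 * 0.11^1.5 = 1.91 * 5.7 * 0.036483

0.3972 m^3/s


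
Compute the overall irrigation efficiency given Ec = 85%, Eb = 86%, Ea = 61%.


Ec = 0.85, Eb = 0.86, Ea = 0.61
E = 0.85 * 0.86 * 0.61 * 100 = 44.5910%

44.5910 %


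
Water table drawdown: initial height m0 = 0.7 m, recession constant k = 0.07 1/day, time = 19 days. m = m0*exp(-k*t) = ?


m = m0 * exp(-k*t)
m = 0.7 * exp(-0.07 * 19)
m = 0.7 * exp(-1.3300)

0.1851 m


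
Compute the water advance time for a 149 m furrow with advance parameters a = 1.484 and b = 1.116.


t = (L/a)^(1/b)
t = (149/1.484)^(1/1.116)
t = 100.404313^(1/1.116)

62.1849 min


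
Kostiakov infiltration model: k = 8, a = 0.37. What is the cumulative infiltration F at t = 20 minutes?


F = k * t^a = 8 * 20^0.37
F = 8 * 3.029571

24.2366 mm


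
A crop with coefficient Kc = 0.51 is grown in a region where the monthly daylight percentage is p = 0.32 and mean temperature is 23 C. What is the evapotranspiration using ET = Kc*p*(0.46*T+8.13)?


ET = Kc * p * (0.46*T + 8.13)
ET = 0.51 * 0.32 * (0.46*23 + 8.13)
ET = 0.51 * 0.32 * 18.7100

3.0535 mm/day


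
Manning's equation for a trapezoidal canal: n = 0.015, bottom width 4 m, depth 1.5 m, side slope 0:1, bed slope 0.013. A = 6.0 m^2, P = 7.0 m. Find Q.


R = A/P = 6.0/7.0 = 0.857143
Q = (1/0.015) * 6.0 * 0.857143^(2/3) * 0.013^0.5

41.1529 m^3/s


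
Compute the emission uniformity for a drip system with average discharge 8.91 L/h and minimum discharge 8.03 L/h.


EU = (q_min/q_avg)*100 = (8.03/8.91)*100 = 90.1235%

90.1235 %


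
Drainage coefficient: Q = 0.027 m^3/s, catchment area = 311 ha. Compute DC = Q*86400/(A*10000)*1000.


DC = Q * 86400 / (A * 10000) * 1000
DC = 0.027 * 86400 / (311 * 10000) * 1000
DC = 2332800.0000 / 3110000

0.7501 mm/day


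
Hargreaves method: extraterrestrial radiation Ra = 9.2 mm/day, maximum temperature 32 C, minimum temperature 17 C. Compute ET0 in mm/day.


Tmean = (Tmax + Tmin)/2 = (32 + 17)/2 = 24.5
ET0 = 0.0023 * 9.2 * (24.5 + 17.8) * sqrt(32 - 17)
ET0 = 0.0023 * 9.2 * 42.3 * 3.872983

3.4666 mm/day


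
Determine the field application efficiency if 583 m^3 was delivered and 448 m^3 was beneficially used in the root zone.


Ea = V_root / V_field * 100 = 448 / 583 * 100 = 76.8439%

76.8439 %


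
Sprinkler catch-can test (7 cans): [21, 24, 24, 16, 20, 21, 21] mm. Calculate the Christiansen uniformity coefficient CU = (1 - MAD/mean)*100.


mean = 21.000000 mm
MAD = 1.714286 mm
CU = (1 - 1.714286/21.000000)*100

91.8367 %


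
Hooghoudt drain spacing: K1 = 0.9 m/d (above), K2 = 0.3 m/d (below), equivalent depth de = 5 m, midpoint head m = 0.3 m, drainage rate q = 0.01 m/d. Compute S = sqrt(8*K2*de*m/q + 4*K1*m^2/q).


S^2 = 8*K2*de*m/q + 4*K1*m^2/q
S^2 = 8*0.3*5*0.3/0.01 + 4*0.9*0.3^2/0.01
S = sqrt(392.4000)

19.8091 m


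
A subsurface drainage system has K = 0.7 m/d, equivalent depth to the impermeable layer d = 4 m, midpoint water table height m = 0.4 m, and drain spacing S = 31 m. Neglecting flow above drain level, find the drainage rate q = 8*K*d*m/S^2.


q = 8*K*d*m/S^2
q = 8*0.7*4*0.4/31^2
q = 8.9600 / 961

0.0093 m/d


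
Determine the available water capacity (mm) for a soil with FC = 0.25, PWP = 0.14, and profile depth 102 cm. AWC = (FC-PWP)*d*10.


AWC = (FC - PWP) * d * 10
AWC = (0.25 - 0.14) * 102 * 10
AWC = 0.1100 * 102 * 10

112.2000 mm


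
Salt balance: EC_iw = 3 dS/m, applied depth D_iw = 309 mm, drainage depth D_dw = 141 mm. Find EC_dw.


EC_dw = EC_iw * D_iw / D_dw
EC_dw = 3 * 309 / 141
EC_dw = 927 / 141

6.5745 dS/m


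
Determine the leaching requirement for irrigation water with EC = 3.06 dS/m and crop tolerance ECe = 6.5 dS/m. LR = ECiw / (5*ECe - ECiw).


LR = ECiw / (5*ECe - ECiw)
LR = 3.06 / (5*6.5 - 3.06)
LR = 3.06 / 29.4400

0.1039


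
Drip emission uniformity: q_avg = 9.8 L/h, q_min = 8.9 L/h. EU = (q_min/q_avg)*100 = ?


EU = (q_min/q_avg)*100 = (8.9/9.8)*100 = 90.8163%

90.8163 %


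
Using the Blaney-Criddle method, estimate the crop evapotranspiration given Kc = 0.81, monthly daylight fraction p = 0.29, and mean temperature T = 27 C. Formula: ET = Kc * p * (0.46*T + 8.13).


ET = Kc * p * (0.46*T + 8.13)
ET = 0.81 * 0.29 * (0.46*27 + 8.13)
ET = 0.81 * 0.29 * 20.5500

4.8272 mm/day


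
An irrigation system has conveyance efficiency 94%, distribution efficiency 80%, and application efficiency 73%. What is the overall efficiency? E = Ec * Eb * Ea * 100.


Ec = 0.94, Eb = 0.8, Ea = 0.73
E = 0.94 * 0.8 * 0.73 * 100 = 54.8960%

54.8960 %


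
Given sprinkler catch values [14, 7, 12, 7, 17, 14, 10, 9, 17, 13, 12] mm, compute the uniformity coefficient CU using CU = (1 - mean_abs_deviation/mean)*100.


mean = 12.000000 mm
MAD = 2.727273 mm
CU = (1 - 2.727273/12.000000)*100

77.2727 %


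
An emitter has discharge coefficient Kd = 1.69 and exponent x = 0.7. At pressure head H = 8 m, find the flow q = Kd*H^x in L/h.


q = Kd * H^x = 1.69 * 8^0.7 = 1.69 * 4.287094

7.2452 L/h


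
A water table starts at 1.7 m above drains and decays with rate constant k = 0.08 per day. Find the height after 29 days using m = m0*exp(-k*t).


m = m0 * exp(-k*t)
m = 1.7 * exp(-0.08 * 29)
m = 1.7 * exp(-2.3200)

0.1671 m


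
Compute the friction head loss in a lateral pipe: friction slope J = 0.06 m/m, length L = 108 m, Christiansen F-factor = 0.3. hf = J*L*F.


hf = J * L * F = 0.06 * 108 * 0.3 = 1.9440 m

1.9440 m


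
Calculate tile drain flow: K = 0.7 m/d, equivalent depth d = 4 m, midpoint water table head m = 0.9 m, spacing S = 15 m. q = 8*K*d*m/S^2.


q = 8*K*d*m/S^2
q = 8*0.7*4*0.9/15^2
q = 20.1600 / 225

0.0896 m/d


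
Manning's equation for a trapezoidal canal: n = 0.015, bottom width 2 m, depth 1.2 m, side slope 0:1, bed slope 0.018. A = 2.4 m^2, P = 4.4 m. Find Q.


R = A/P = 2.4/4.4 = 0.545455
Q = (1/0.015) * 2.4 * 0.545455^(2/3) * 0.018^0.5

14.3305 m^3/s


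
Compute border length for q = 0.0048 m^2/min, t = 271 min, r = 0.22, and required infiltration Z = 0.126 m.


L = q*t/((1+r)*Z)
L = 0.0048*271/((1+0.22)*0.126)
L = 1.3008/0.15372

8.4621 m


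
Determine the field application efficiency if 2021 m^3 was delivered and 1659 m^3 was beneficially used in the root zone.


Ea = V_root / V_field * 100 = 1659 / 2021 * 100 = 82.0881%

82.0881 %


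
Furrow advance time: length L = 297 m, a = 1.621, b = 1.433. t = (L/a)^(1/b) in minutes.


t = (L/a)^(1/b)
t = (297/1.621)^(1/1.433)
t = 183.220234^(1/1.433)

37.9477 min


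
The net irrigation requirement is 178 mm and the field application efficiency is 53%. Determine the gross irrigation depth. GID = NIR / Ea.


Ea = 53% = 0.53
GID = NIR / Ea = 178 / 0.53 = 335.8491 mm

335.8491 mm


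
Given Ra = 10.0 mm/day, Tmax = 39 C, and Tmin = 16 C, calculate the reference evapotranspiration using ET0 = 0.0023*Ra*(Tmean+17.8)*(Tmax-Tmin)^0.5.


Tmean = (Tmax + Tmin)/2 = (39 + 16)/2 = 27.5
ET0 = 0.0023 * 10.0 * (27.5 + 17.8) * sqrt(39 - 16)
ET0 = 0.0023 * 10.0 * 45.3 * 4.795832

4.9968 mm/day


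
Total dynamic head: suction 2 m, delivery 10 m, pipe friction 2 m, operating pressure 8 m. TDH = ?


TDH = Hs + Hd + hf + Hp = 2 + 10 + 2 + 8 = 22

22 m


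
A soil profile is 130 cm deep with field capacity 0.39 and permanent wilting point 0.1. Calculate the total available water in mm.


AWC = (FC - PWP) * d * 10
AWC = (0.39 - 0.1) * 130 * 10
AWC = 0.2900 * 130 * 10

377.0000 mm


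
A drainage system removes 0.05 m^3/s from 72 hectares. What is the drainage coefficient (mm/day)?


DC = Q * 86400 / (A * 10000) * 1000
DC = 0.05 * 86400 / (72 * 10000) * 1000
DC = 4320000.0000 / 720000

6.0000 mm/day


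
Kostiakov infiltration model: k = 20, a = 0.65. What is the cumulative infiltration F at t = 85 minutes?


F = k * t^a = 20 * 85^0.65
F = 20 * 17.952391

359.0478 mm


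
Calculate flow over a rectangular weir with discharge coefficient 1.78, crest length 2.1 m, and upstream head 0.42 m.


Q = C * L * H^(3/2) = 1.78 * 2.1 * 0.42^1.5 = 1.78 * 2.1 * 0.272191

1.0174 m^3/s


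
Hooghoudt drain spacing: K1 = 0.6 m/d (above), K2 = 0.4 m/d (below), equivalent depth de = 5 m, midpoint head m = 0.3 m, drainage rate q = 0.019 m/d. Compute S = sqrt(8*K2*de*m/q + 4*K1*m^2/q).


S^2 = 8*K2*de*m/q + 4*K1*m^2/q
S^2 = 8*0.4*5*0.3/0.019 + 4*0.6*0.3^2/0.019
S = sqrt(264.0000)

16.2481 m


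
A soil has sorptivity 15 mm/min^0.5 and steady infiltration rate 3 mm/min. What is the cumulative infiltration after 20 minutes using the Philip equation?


F = S*sqrt(t) + A*t
F = 15*sqrt(20) + 3*20
F = 15*4.472136 + 60

127.0820 mm


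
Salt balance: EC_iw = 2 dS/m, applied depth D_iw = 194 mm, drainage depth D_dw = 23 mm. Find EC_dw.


EC_dw = EC_iw * D_iw / D_dw
EC_dw = 2 * 194 / 23
EC_dw = 388 / 23

16.8696 dS/m


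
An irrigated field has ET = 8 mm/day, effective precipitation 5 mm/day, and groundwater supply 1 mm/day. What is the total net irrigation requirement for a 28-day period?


Daily deficit = ET - Pe - GW = 8 - 5 - 1 = 2 mm/day
NIR = 2 * 28 = 56 mm

56.0000 mm


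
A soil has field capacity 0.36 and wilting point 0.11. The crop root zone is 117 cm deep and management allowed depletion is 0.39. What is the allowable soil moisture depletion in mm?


SMD = (FC - PWP) * d * MAD * 10
SMD = (0.36 - 0.11) * 117 * 0.39 * 10
SMD = 0.2500 * 117 * 0.39 * 10

114.0750 mm


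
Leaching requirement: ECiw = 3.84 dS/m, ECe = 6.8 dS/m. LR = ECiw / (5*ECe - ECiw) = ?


LR = ECiw / (5*ECe - ECiw)
LR = 3.84 / (5*6.8 - 3.84)
LR = 3.84 / 30.1600

0.1273


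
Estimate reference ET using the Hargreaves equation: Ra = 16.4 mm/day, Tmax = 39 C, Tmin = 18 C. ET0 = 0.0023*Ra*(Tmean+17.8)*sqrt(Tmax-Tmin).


Tmean = (Tmax + Tmin)/2 = (39 + 18)/2 = 28.5
ET0 = 0.0023 * 16.4 * (28.5 + 17.8) * sqrt(39 - 18)
ET0 = 0.0023 * 16.4 * 46.3 * 4.582576

8.0032 mm/day


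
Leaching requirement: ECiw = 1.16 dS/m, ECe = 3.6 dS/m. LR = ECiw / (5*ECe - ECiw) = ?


LR = ECiw / (5*ECe - ECiw)
LR = 1.16 / (5*3.6 - 1.16)
LR = 1.16 / 16.8400

0.0689


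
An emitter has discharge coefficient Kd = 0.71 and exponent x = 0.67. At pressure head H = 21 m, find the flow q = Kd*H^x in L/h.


q = Kd * H^x = 0.71 * 21^0.67 = 0.71 * 7.689302

5.4594 L/h


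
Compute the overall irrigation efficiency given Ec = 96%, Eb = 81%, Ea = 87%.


Ec = 0.96, Eb = 0.81, Ea = 0.87
E = 0.96 * 0.81 * 0.87 * 100 = 67.6512%

67.6512 %


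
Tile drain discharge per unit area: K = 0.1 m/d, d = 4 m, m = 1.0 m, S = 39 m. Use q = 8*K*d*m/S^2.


q = 8*K*d*m/S^2
q = 8*0.1*4*1.0/39^2
q = 3.2000 / 1521

0.0021 m/d


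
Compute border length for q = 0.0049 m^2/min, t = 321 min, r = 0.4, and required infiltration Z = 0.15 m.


L = q*t/((1+r)*Z)
L = 0.0049*321/((1+0.4)*0.15)
L = 1.5729/0.21

7.4900 m


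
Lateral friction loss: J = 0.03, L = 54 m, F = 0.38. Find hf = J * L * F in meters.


hf = J * L * F = 0.03 * 54 * 0.38 = 0.6156 m

0.6156 m


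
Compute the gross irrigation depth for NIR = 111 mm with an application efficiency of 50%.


Ea = 50% = 0.5
GID = NIR / Ea = 111 / 0.5 = 222.0000 mm

222.0000 mm


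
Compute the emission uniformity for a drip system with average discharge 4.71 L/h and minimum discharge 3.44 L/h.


EU = (q_min/q_avg)*100 = (3.44/4.71)*100 = 73.0361%

73.0361 %


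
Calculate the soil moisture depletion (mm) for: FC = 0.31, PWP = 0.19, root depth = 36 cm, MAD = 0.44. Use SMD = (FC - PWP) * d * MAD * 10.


SMD = (FC - PWP) * d * MAD * 10
SMD = (0.31 - 0.19) * 36 * 0.44 * 10
SMD = 0.1200 * 36 * 0.44 * 10

19.0080 mm


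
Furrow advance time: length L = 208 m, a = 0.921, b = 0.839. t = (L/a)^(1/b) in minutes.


t = (L/a)^(1/b)
t = (208/0.921)^(1/0.839)
t = 225.841477^(1/0.839)

638.9798 min


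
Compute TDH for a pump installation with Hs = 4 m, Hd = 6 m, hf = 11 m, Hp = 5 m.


TDH = Hs + Hd + hf + Hp = 4 + 6 + 11 + 5 = 26

26 m


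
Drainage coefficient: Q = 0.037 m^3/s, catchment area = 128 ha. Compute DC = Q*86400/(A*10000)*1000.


DC = Q * 86400 / (A * 10000) * 1000
DC = 0.037 * 86400 / (128 * 10000) * 1000
DC = 3196800.0000 / 1280000

2.4975 mm/day


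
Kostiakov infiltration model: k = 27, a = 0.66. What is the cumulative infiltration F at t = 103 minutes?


F = k * t^a = 27 * 103^0.66
F = 27 * 21.304560

575.2231 mm


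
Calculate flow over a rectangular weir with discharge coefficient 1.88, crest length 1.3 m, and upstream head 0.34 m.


Q = C * L * H^(3/2) = 1.88 * 1.3 * 0.34^1.5 = 1.88 * 1.3 * 0.198252

0.4845 m^3/s


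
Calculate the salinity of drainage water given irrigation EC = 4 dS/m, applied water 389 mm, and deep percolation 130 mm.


EC_dw = EC_iw * D_iw / D_dw
EC_dw = 4 * 389 / 130
EC_dw = 1556 / 130

11.9692 dS/m


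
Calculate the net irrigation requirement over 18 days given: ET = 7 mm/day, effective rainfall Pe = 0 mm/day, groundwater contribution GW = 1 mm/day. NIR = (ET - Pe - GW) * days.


Daily deficit = ET - Pe - GW = 7 - 0 - 1 = 6 mm/day
NIR = 6 * 18 = 108 mm

108.0000 mm


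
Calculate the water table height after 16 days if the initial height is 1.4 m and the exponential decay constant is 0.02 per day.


m = m0 * exp(-k*t)
m = 1.4 * exp(-0.02 * 16)
m = 1.4 * exp(-0.3200)

1.0166 m


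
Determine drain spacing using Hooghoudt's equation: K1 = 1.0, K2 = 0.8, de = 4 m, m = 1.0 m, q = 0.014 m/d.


S^2 = 8*K2*de*m/q + 4*K1*m^2/q
S^2 = 8*0.8*4*1.0/0.014 + 4*1.0*1.0^2/0.014
S = sqrt(2114.2857)

45.9814 m


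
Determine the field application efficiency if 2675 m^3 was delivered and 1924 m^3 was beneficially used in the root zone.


Ea = V_root / V_field * 100 = 1924 / 2675 * 100 = 71.9252%

71.9252 %


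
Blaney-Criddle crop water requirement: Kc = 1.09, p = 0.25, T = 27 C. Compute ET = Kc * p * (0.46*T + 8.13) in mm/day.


ET = Kc * p * (0.46*T + 8.13)
ET = 1.09 * 0.25 * (0.46*27 + 8.13)
ET = 1.09 * 0.25 * 20.5500

5.5999 mm/day


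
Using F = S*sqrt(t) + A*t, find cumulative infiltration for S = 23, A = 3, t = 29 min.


F = S*sqrt(t) + A*t
F = 23*sqrt(29) + 3*29
F = 23*5.385165 + 87

210.8588 mm


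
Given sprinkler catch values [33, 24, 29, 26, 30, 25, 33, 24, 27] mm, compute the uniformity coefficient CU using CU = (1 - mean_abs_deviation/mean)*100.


mean = 27.888889 mm
MAD = 2.987654 mm
CU = (1 - 2.987654/27.888889)*100

89.2873 %


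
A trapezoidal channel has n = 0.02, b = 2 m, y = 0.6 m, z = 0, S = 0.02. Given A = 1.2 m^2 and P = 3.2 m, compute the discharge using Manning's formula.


R = A/P = 1.2/3.2 = 0.375000
Q = (1/0.02) * 1.2 * 0.375000^(2/3) * 0.02^0.5

4.4125 m^3/s


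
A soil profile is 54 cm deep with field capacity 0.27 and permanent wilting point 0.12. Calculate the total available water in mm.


AWC = (FC - PWP) * d * 10
AWC = (0.27 - 0.12) * 54 * 10
AWC = 0.1500 * 54 * 10

81.0000 mm


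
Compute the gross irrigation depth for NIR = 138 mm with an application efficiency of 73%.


Ea = 73% = 0.73
GID = NIR / Ea = 138 / 0.73 = 189.0411 mm

189.0411 mm


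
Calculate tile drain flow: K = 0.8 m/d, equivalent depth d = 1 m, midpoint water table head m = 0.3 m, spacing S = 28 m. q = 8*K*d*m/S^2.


q = 8*K*d*m/S^2
q = 8*0.8*1*0.3/28^2
q = 1.9200 / 784

0.0024 m/d


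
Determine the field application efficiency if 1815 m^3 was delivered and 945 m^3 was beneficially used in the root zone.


Ea = V_root / V_field * 100 = 945 / 1815 * 100 = 52.0661%

52.0661 %


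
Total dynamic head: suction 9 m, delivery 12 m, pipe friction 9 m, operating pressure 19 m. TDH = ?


TDH = Hs + Hd + hf + Hp = 9 + 12 + 9 + 19 = 49

49 m


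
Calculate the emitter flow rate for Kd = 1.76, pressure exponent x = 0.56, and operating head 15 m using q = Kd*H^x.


q = Kd * H^x = 1.76 * 15^0.56 = 1.76 * 4.556287

8.0191 L/h


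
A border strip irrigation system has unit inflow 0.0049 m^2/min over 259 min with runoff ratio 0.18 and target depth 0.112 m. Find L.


L = q*t/((1+r)*Z)
L = 0.0049*259/((1+0.18)*0.112)
L = 1.2691/0.13216

9.6028 m


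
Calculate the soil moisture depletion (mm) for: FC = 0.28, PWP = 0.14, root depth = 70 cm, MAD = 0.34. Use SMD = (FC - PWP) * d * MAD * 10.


SMD = (FC - PWP) * d * MAD * 10
SMD = (0.28 - 0.14) * 70 * 0.34 * 10
SMD = 0.1400 * 70 * 0.34 * 10

33.3200 mm


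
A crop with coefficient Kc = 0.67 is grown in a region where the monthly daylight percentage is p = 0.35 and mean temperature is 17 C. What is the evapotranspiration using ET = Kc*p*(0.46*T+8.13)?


ET = Kc * p * (0.46*T + 8.13)
ET = 0.67 * 0.35 * (0.46*17 + 8.13)
ET = 0.67 * 0.35 * 15.9500

3.7403 mm/day


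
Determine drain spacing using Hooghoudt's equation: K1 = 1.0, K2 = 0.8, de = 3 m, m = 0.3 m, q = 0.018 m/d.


S^2 = 8*K2*de*m/q + 4*K1*m^2/q
S^2 = 8*0.8*3*0.3/0.018 + 4*1.0*0.3^2/0.018
S = sqrt(340.0000)

18.4391 m


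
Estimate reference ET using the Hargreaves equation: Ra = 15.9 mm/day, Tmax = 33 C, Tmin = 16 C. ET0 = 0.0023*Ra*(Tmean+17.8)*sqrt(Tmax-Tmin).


Tmean = (Tmax + Tmin)/2 = (33 + 16)/2 = 24.5
ET0 = 0.0023 * 15.9 * (24.5 + 17.8) * sqrt(33 - 16)
ET0 = 0.0023 * 15.9 * 42.3 * 4.123106

6.3781 mm/day


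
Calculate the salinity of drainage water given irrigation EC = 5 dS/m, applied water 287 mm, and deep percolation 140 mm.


EC_dw = EC_iw * D_iw / D_dw
EC_dw = 5 * 287 / 140
EC_dw = 1435 / 140

10.2500 dS/m


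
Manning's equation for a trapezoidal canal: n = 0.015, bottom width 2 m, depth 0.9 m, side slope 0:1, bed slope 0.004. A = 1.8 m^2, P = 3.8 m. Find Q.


R = A/P = 1.8/3.8 = 0.473684
Q = (1/0.015) * 1.8 * 0.473684^(2/3) * 0.004^0.5

4.6118 m^3/s


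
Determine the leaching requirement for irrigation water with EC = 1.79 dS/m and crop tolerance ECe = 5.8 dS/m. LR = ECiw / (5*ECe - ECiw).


LR = ECiw / (5*ECe - ECiw)
LR = 1.79 / (5*5.8 - 1.79)
LR = 1.79 / 27.2100

0.0658


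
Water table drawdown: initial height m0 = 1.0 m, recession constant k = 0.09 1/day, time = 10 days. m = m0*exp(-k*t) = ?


m = m0 * exp(-k*t)
m = 1.0 * exp(-0.09 * 10)
m = 1.0 * exp(-0.9000)

0.4066 m


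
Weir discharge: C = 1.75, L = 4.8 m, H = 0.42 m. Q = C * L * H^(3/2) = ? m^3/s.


Q = C * L * H^(3/2) = 1.75 * 4.8 * 0.42^1.5 = 1.75 * 4.8 * 0.272191

2.2864 m^3/s


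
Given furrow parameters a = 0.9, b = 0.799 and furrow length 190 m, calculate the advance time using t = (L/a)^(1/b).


t = (L/a)^(1/b)
t = (190/0.9)^(1/0.799)
t = 211.111111^(1/0.799)

811.4756 min


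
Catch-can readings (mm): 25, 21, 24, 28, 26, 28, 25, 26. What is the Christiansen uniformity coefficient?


mean = 25.375000 mm
MAD = 1.625000 mm
CU = (1 - 1.625000/25.375000)*100

93.5961 %


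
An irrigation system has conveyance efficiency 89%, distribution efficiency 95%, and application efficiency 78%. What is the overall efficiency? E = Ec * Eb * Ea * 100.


Ec = 0.89, Eb = 0.95, Ea = 0.78
E = 0.89 * 0.95 * 0.78 * 100 = 65.9490%

65.9490 %


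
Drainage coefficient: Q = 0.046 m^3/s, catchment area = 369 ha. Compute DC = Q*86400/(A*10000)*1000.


DC = Q * 86400 / (A * 10000) * 1000
DC = 0.046 * 86400 / (369 * 10000) * 1000
DC = 3974400.0000 / 3690000

1.0771 mm/day


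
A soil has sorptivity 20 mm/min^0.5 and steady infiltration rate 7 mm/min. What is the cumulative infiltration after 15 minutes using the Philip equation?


F = S*sqrt(t) + A*t
F = 20*sqrt(15) + 7*15
F = 20*3.872983 + 105

182.4597 mm


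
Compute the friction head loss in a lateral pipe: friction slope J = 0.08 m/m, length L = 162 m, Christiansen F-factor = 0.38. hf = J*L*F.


hf = J * L * F = 0.08 * 162 * 0.38 = 4.9248 m

4.9248 m


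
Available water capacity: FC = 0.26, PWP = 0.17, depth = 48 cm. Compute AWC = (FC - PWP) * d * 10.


AWC = (FC - PWP) * d * 10
AWC = (0.26 - 0.17) * 48 * 10
AWC = 0.0900 * 48 * 10

43.2000 mm


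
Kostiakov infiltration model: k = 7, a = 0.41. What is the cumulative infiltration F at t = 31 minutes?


F = k * t^a = 7 * 31^0.41
F = 7 * 4.087505

28.6125 mm


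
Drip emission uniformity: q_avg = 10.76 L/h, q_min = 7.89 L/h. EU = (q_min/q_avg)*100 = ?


EU = (q_min/q_avg)*100 = (7.89/10.76)*100 = 73.3271%

73.3271 %


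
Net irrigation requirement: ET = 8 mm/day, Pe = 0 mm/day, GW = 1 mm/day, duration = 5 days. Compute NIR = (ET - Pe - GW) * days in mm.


Daily deficit = ET - Pe - GW = 8 - 0 - 1 = 7 mm/day
NIR = 7 * 5 = 35 mm

35.0000 mm


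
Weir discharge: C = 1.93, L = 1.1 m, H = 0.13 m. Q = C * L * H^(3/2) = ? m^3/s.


Q = C * L * H^(3/2) = 1.93 * 1.1 * 0.13^1.5 = 1.93 * 1.1 * 0.046872

0.0995 m^3/s


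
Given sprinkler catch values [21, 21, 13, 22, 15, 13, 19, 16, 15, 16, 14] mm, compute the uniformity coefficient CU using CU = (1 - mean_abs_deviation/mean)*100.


mean = 16.818182 mm
MAD = 2.859504 mm
CU = (1 - 2.859504/16.818182)*100

82.9975 %


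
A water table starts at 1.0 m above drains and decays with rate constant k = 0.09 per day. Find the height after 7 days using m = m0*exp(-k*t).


m = m0 * exp(-k*t)
m = 1.0 * exp(-0.09 * 7)
m = 1.0 * exp(-0.6300)

0.5326 m


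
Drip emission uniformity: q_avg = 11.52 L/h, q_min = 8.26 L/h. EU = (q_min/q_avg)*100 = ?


EU = (q_min/q_avg)*100 = (8.26/11.52)*100 = 71.7014%

71.7014 %


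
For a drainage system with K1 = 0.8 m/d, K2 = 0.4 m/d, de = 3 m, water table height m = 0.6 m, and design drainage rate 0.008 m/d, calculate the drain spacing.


S^2 = 8*K2*de*m/q + 4*K1*m^2/q
S^2 = 8*0.4*3*0.6/0.008 + 4*0.8*0.6^2/0.008
S = sqrt(864.0000)

29.3939 m


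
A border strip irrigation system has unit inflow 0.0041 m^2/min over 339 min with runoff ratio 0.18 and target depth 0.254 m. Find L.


L = q*t/((1+r)*Z)
L = 0.0041*339/((1+0.18)*0.254)
L = 1.3899/0.29972

4.6373 m


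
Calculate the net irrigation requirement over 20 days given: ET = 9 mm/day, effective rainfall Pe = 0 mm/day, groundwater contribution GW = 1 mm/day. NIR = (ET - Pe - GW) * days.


Daily deficit = ET - Pe - GW = 9 - 0 - 1 = 8 mm/day
NIR = 8 * 20 = 160 mm

160.0000 mm


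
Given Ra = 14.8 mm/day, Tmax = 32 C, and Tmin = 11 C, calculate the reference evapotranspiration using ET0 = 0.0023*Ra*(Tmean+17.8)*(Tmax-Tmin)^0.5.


Tmean = (Tmax + Tmin)/2 = (32 + 11)/2 = 21.5
ET0 = 0.0023 * 14.8 * (21.5 + 17.8) * sqrt(32 - 11)
ET0 = 0.0023 * 14.8 * 39.3 * 4.582576

6.1304 mm/day


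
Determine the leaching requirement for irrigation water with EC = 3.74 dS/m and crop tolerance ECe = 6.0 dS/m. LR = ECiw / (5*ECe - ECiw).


LR = ECiw / (5*ECe - ECiw)
LR = 3.74 / (5*6.0 - 3.74)
LR = 3.74 / 26.2600

0.1424


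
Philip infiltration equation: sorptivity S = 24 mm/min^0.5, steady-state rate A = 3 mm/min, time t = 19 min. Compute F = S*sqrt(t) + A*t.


F = S*sqrt(t) + A*t
F = 24*sqrt(19) + 3*19
F = 24*4.358899 + 57

161.6136 mm


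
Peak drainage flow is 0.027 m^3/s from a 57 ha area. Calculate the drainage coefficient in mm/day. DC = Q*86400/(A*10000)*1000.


DC = Q * 86400 / (A * 10000) * 1000
DC = 0.027 * 86400 / (57 * 10000) * 1000
DC = 2332800.0000 / 570000

4.0926 mm/day


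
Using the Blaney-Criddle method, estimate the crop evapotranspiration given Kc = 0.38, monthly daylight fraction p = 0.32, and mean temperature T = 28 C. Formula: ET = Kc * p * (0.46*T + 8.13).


ET = Kc * p * (0.46*T + 8.13)
ET = 0.38 * 0.32 * (0.46*28 + 8.13)
ET = 0.38 * 0.32 * 21.0100

2.5548 mm/day


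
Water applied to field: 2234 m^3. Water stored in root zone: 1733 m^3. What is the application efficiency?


Ea = V_root / V_field * 100 = 1733 / 2234 * 100 = 77.5739%

77.5739 %


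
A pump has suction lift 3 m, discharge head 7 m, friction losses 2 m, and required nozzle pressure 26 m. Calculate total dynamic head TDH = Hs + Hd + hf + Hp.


TDH = Hs + Hd + hf + Hp = 3 + 7 + 2 + 26 = 38

38 m


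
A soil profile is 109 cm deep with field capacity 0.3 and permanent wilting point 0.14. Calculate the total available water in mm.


AWC = (FC - PWP) * d * 10
AWC = (0.3 - 0.14) * 109 * 10
AWC = 0.1600 * 109 * 10

174.4000 mm


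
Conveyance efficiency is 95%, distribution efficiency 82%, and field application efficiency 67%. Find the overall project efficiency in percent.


Ec = 0.95, Eb = 0.82, Ea = 0.67
E = 0.95 * 0.82 * 0.67 * 100 = 52.1930%

52.1930 %


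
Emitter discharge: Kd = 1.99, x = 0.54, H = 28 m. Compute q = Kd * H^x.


q = Kd * H^x = 1.99 * 28^0.54 = 1.99 * 6.045961

12.0315 L/h


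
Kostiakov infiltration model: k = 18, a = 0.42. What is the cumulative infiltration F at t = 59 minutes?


F = k * t^a = 18 * 59^0.42
F = 18 * 5.543165

99.7770 mm


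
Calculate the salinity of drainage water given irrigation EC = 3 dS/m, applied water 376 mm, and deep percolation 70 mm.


EC_dw = EC_iw * D_iw / D_dw
EC_dw = 3 * 376 / 70
EC_dw = 1128 / 70

16.1143 dS/m


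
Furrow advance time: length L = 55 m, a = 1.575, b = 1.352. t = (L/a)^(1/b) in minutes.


t = (L/a)^(1/b)
t = (55/1.575)^(1/1.352)
t = 34.920635^(1/1.352)

13.8463 min


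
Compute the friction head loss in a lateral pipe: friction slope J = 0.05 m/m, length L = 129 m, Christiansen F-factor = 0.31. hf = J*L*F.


hf = J * L * F = 0.05 * 129 * 0.31 = 1.9995 m

1.9995 m


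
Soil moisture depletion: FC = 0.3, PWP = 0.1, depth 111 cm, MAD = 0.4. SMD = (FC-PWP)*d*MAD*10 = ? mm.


SMD = (FC - PWP) * d * MAD * 10
SMD = (0.3 - 0.1) * 111 * 0.4 * 10
SMD = 0.2000 * 111 * 0.4 * 10

88.8000 mm


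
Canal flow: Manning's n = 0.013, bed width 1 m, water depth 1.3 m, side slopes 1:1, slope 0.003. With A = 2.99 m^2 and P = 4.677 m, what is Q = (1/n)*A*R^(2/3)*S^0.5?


R = A/P = 2.99/4.677 = 0.639299
Q = (1/0.013) * 2.99 * 0.639299^(2/3) * 0.003^0.5

9.3488 m^3/s


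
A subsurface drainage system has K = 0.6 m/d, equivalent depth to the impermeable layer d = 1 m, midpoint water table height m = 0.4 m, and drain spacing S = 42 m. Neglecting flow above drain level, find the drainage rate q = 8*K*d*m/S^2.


q = 8*K*d*m/S^2
q = 8*0.6*1*0.4/42^2
q = 1.9200 / 1764

0.0011 m/d


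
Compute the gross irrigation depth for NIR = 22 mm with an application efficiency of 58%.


Ea = 58% = 0.58
GID = NIR / Ea = 22 / 0.58 = 37.9310 mm

37.9310 mm


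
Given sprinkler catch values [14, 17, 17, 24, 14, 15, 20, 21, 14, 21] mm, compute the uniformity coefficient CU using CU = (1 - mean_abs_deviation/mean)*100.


mean = 17.700000 mm
MAD = 3.040000 mm
CU = (1 - 3.040000/17.700000)*100

82.8249 %


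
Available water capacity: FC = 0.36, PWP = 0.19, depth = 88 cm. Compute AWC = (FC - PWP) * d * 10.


AWC = (FC - PWP) * d * 10
AWC = (0.36 - 0.19) * 88 * 10
AWC = 0.1700 * 88 * 10

149.6000 mm


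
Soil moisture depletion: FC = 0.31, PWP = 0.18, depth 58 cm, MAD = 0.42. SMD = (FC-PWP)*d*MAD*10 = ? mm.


SMD = (FC - PWP) * d * MAD * 10
SMD = (0.31 - 0.18) * 58 * 0.42 * 10
SMD = 0.1300 * 58 * 0.42 * 10

31.6680 mm


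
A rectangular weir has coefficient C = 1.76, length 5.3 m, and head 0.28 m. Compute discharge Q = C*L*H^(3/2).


Q = C * L * H^(3/2) = 1.76 * 5.3 * 0.28^1.5 = 1.76 * 5.3 * 0.148162

1.3821 m^3/s


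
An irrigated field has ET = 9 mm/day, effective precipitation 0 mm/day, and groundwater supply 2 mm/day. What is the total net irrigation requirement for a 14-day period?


Daily deficit = ET - Pe - GW = 9 - 0 - 2 = 7 mm/day
NIR = 7 * 14 = 98 mm

98.0000 mm


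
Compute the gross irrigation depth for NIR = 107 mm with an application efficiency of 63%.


Ea = 63% = 0.63
GID = NIR / Ea = 107 / 0.63 = 169.8413 mm

169.8413 mm


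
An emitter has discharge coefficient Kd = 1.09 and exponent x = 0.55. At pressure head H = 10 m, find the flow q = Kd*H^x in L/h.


q = Kd * H^x = 1.09 * 10^0.55 = 1.09 * 3.548134

3.8675 L/h


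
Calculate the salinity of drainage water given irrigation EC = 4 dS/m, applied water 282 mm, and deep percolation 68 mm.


EC_dw = EC_iw * D_iw / D_dw
EC_dw = 4 * 282 / 68
EC_dw = 1128 / 68

16.5882 dS/m


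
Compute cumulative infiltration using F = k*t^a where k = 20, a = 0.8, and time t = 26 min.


F = k * t^a = 20 * 26^0.8
F = 20 * 13.551229

271.0246 mm


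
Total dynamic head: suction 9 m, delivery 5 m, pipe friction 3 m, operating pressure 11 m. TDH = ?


TDH = Hs + Hd + hf + Hp = 9 + 5 + 3 + 11 = 28

28 m


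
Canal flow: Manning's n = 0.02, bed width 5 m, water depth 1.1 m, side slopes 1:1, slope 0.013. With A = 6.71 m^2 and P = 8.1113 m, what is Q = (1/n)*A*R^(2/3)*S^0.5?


R = A/P = 6.71/8.1113 = 0.827241
Q = (1/0.02) * 6.71 * 0.827241^(2/3) * 0.013^0.5

33.7095 m^3/s


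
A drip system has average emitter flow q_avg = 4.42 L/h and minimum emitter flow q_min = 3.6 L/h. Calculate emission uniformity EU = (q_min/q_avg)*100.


EU = (q_min/q_avg)*100 = (3.6/4.42)*100 = 81.4480%

81.4480 %


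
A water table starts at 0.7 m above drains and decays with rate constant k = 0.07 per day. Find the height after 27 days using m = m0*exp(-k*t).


m = m0 * exp(-k*t)
m = 0.7 * exp(-0.07 * 27)
m = 0.7 * exp(-1.8900)

0.1058 m


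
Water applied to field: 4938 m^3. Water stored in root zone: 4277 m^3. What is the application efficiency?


Ea = V_root / V_field * 100 = 4277 / 4938 * 100 = 86.6140%

86.6140 %


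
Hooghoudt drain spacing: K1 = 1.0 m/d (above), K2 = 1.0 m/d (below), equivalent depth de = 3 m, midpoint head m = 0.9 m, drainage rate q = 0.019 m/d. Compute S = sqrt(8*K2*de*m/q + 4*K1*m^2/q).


S^2 = 8*K2*de*m/q + 4*K1*m^2/q
S^2 = 8*1.0*3*0.9/0.019 + 4*1.0*0.9^2/0.019
S = sqrt(1307.3684)

36.1575 m
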